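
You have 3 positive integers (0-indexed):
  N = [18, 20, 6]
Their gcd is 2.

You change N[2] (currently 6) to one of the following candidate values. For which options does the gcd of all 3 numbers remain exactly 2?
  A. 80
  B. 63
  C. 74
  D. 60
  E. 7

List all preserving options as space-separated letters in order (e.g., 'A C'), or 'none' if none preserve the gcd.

Old gcd = 2; gcd of others (without N[2]) = 2
New gcd for candidate v: gcd(2, v). Preserves old gcd iff gcd(2, v) = 2.
  Option A: v=80, gcd(2,80)=2 -> preserves
  Option B: v=63, gcd(2,63)=1 -> changes
  Option C: v=74, gcd(2,74)=2 -> preserves
  Option D: v=60, gcd(2,60)=2 -> preserves
  Option E: v=7, gcd(2,7)=1 -> changes

Answer: A C D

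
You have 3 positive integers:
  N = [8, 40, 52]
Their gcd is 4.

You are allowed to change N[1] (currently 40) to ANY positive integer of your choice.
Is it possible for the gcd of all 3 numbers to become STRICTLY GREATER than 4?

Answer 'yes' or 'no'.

Answer: no

Derivation:
Current gcd = 4
gcd of all OTHER numbers (without N[1]=40): gcd([8, 52]) = 4
The new gcd after any change is gcd(4, new_value).
This can be at most 4.
Since 4 = old gcd 4, the gcd can only stay the same or decrease.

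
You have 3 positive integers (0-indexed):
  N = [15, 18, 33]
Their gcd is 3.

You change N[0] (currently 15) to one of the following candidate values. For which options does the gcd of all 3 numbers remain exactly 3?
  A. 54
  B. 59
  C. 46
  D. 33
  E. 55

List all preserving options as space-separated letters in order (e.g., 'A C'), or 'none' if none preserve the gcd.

Old gcd = 3; gcd of others (without N[0]) = 3
New gcd for candidate v: gcd(3, v). Preserves old gcd iff gcd(3, v) = 3.
  Option A: v=54, gcd(3,54)=3 -> preserves
  Option B: v=59, gcd(3,59)=1 -> changes
  Option C: v=46, gcd(3,46)=1 -> changes
  Option D: v=33, gcd(3,33)=3 -> preserves
  Option E: v=55, gcd(3,55)=1 -> changes

Answer: A D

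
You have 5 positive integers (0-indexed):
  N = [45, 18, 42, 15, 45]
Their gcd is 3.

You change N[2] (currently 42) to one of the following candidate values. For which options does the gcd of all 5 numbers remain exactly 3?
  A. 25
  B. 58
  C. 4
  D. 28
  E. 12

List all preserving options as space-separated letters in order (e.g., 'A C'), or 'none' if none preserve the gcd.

Answer: E

Derivation:
Old gcd = 3; gcd of others (without N[2]) = 3
New gcd for candidate v: gcd(3, v). Preserves old gcd iff gcd(3, v) = 3.
  Option A: v=25, gcd(3,25)=1 -> changes
  Option B: v=58, gcd(3,58)=1 -> changes
  Option C: v=4, gcd(3,4)=1 -> changes
  Option D: v=28, gcd(3,28)=1 -> changes
  Option E: v=12, gcd(3,12)=3 -> preserves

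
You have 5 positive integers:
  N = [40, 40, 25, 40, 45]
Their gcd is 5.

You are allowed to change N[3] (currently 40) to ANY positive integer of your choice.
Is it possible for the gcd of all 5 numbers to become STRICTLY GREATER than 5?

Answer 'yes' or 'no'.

Current gcd = 5
gcd of all OTHER numbers (without N[3]=40): gcd([40, 40, 25, 45]) = 5
The new gcd after any change is gcd(5, new_value).
This can be at most 5.
Since 5 = old gcd 5, the gcd can only stay the same or decrease.

Answer: no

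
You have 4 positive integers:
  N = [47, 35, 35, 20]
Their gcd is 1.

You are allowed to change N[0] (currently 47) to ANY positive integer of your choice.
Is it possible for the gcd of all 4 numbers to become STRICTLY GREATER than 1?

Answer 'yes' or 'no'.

Current gcd = 1
gcd of all OTHER numbers (without N[0]=47): gcd([35, 35, 20]) = 5
The new gcd after any change is gcd(5, new_value).
This can be at most 5.
Since 5 > old gcd 1, the gcd CAN increase (e.g., set N[0] = 5).

Answer: yes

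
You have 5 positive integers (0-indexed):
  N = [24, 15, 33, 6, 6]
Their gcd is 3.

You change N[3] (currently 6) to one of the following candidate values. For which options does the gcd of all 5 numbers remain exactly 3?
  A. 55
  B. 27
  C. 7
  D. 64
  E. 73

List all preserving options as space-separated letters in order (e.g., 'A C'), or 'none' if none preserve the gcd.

Answer: B

Derivation:
Old gcd = 3; gcd of others (without N[3]) = 3
New gcd for candidate v: gcd(3, v). Preserves old gcd iff gcd(3, v) = 3.
  Option A: v=55, gcd(3,55)=1 -> changes
  Option B: v=27, gcd(3,27)=3 -> preserves
  Option C: v=7, gcd(3,7)=1 -> changes
  Option D: v=64, gcd(3,64)=1 -> changes
  Option E: v=73, gcd(3,73)=1 -> changes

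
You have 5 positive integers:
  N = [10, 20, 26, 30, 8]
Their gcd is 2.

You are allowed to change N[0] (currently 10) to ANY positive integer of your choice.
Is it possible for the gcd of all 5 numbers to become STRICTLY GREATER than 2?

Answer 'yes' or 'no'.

Answer: no

Derivation:
Current gcd = 2
gcd of all OTHER numbers (without N[0]=10): gcd([20, 26, 30, 8]) = 2
The new gcd after any change is gcd(2, new_value).
This can be at most 2.
Since 2 = old gcd 2, the gcd can only stay the same or decrease.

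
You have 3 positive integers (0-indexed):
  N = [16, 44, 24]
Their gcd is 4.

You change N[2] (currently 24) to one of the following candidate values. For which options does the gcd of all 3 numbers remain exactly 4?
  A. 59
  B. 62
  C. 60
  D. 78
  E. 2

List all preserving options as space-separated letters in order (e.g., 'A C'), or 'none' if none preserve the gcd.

Answer: C

Derivation:
Old gcd = 4; gcd of others (without N[2]) = 4
New gcd for candidate v: gcd(4, v). Preserves old gcd iff gcd(4, v) = 4.
  Option A: v=59, gcd(4,59)=1 -> changes
  Option B: v=62, gcd(4,62)=2 -> changes
  Option C: v=60, gcd(4,60)=4 -> preserves
  Option D: v=78, gcd(4,78)=2 -> changes
  Option E: v=2, gcd(4,2)=2 -> changes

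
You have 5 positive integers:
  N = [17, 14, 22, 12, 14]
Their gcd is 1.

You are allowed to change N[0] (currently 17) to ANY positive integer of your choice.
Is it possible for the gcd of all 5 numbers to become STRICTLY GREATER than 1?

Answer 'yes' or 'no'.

Answer: yes

Derivation:
Current gcd = 1
gcd of all OTHER numbers (without N[0]=17): gcd([14, 22, 12, 14]) = 2
The new gcd after any change is gcd(2, new_value).
This can be at most 2.
Since 2 > old gcd 1, the gcd CAN increase (e.g., set N[0] = 2).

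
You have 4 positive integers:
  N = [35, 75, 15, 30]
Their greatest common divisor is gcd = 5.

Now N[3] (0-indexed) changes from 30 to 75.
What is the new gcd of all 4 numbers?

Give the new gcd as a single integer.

Answer: 5

Derivation:
Numbers: [35, 75, 15, 30], gcd = 5
Change: index 3, 30 -> 75
gcd of the OTHER numbers (without index 3): gcd([35, 75, 15]) = 5
New gcd = gcd(g_others, new_val) = gcd(5, 75) = 5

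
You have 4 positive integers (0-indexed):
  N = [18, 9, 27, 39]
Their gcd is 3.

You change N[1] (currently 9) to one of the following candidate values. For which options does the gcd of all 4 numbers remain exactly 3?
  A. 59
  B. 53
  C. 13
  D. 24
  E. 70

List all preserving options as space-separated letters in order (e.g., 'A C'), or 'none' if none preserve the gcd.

Answer: D

Derivation:
Old gcd = 3; gcd of others (without N[1]) = 3
New gcd for candidate v: gcd(3, v). Preserves old gcd iff gcd(3, v) = 3.
  Option A: v=59, gcd(3,59)=1 -> changes
  Option B: v=53, gcd(3,53)=1 -> changes
  Option C: v=13, gcd(3,13)=1 -> changes
  Option D: v=24, gcd(3,24)=3 -> preserves
  Option E: v=70, gcd(3,70)=1 -> changes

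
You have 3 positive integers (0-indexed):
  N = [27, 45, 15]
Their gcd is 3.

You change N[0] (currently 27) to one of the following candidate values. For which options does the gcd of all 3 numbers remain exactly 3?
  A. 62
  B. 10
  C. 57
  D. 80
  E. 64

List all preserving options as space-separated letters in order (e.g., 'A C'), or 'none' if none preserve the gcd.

Old gcd = 3; gcd of others (without N[0]) = 15
New gcd for candidate v: gcd(15, v). Preserves old gcd iff gcd(15, v) = 3.
  Option A: v=62, gcd(15,62)=1 -> changes
  Option B: v=10, gcd(15,10)=5 -> changes
  Option C: v=57, gcd(15,57)=3 -> preserves
  Option D: v=80, gcd(15,80)=5 -> changes
  Option E: v=64, gcd(15,64)=1 -> changes

Answer: C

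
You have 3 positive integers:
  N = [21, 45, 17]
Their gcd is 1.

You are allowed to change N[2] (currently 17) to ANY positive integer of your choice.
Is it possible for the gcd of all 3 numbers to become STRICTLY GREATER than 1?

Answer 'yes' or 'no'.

Current gcd = 1
gcd of all OTHER numbers (without N[2]=17): gcd([21, 45]) = 3
The new gcd after any change is gcd(3, new_value).
This can be at most 3.
Since 3 > old gcd 1, the gcd CAN increase (e.g., set N[2] = 3).

Answer: yes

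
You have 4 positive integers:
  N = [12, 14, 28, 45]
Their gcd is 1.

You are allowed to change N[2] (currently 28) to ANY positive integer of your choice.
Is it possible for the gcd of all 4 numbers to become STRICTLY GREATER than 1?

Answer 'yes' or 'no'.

Current gcd = 1
gcd of all OTHER numbers (without N[2]=28): gcd([12, 14, 45]) = 1
The new gcd after any change is gcd(1, new_value).
This can be at most 1.
Since 1 = old gcd 1, the gcd can only stay the same or decrease.

Answer: no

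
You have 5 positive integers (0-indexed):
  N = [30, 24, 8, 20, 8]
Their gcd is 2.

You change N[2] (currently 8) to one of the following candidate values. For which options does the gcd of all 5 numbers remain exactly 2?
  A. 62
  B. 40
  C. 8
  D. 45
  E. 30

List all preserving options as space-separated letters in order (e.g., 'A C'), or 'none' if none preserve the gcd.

Old gcd = 2; gcd of others (without N[2]) = 2
New gcd for candidate v: gcd(2, v). Preserves old gcd iff gcd(2, v) = 2.
  Option A: v=62, gcd(2,62)=2 -> preserves
  Option B: v=40, gcd(2,40)=2 -> preserves
  Option C: v=8, gcd(2,8)=2 -> preserves
  Option D: v=45, gcd(2,45)=1 -> changes
  Option E: v=30, gcd(2,30)=2 -> preserves

Answer: A B C E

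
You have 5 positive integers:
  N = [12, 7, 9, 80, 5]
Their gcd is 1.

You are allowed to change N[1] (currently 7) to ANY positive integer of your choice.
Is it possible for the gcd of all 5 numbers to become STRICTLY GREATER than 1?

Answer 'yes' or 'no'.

Answer: no

Derivation:
Current gcd = 1
gcd of all OTHER numbers (without N[1]=7): gcd([12, 9, 80, 5]) = 1
The new gcd after any change is gcd(1, new_value).
This can be at most 1.
Since 1 = old gcd 1, the gcd can only stay the same or decrease.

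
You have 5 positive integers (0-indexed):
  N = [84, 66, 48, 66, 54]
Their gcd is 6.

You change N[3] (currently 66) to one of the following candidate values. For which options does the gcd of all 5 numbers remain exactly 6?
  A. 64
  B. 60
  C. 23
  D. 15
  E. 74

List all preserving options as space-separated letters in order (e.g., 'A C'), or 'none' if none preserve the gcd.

Answer: B

Derivation:
Old gcd = 6; gcd of others (without N[3]) = 6
New gcd for candidate v: gcd(6, v). Preserves old gcd iff gcd(6, v) = 6.
  Option A: v=64, gcd(6,64)=2 -> changes
  Option B: v=60, gcd(6,60)=6 -> preserves
  Option C: v=23, gcd(6,23)=1 -> changes
  Option D: v=15, gcd(6,15)=3 -> changes
  Option E: v=74, gcd(6,74)=2 -> changes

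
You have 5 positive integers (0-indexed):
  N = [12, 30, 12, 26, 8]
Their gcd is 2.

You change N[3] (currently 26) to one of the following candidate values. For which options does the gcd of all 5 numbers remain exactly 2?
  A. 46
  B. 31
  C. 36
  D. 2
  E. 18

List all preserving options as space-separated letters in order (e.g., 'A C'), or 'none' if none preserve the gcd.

Old gcd = 2; gcd of others (without N[3]) = 2
New gcd for candidate v: gcd(2, v). Preserves old gcd iff gcd(2, v) = 2.
  Option A: v=46, gcd(2,46)=2 -> preserves
  Option B: v=31, gcd(2,31)=1 -> changes
  Option C: v=36, gcd(2,36)=2 -> preserves
  Option D: v=2, gcd(2,2)=2 -> preserves
  Option E: v=18, gcd(2,18)=2 -> preserves

Answer: A C D E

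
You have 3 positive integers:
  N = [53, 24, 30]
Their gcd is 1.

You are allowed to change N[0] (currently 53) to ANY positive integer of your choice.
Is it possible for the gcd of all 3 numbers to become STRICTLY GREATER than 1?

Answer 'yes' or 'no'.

Answer: yes

Derivation:
Current gcd = 1
gcd of all OTHER numbers (without N[0]=53): gcd([24, 30]) = 6
The new gcd after any change is gcd(6, new_value).
This can be at most 6.
Since 6 > old gcd 1, the gcd CAN increase (e.g., set N[0] = 6).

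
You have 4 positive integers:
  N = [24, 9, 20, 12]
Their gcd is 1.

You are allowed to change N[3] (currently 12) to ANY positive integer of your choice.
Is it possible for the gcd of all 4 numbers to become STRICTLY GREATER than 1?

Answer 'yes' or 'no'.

Current gcd = 1
gcd of all OTHER numbers (without N[3]=12): gcd([24, 9, 20]) = 1
The new gcd after any change is gcd(1, new_value).
This can be at most 1.
Since 1 = old gcd 1, the gcd can only stay the same or decrease.

Answer: no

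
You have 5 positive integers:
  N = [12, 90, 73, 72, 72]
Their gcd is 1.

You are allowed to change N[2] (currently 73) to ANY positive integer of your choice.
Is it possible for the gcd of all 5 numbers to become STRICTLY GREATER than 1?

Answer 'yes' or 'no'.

Current gcd = 1
gcd of all OTHER numbers (without N[2]=73): gcd([12, 90, 72, 72]) = 6
The new gcd after any change is gcd(6, new_value).
This can be at most 6.
Since 6 > old gcd 1, the gcd CAN increase (e.g., set N[2] = 6).

Answer: yes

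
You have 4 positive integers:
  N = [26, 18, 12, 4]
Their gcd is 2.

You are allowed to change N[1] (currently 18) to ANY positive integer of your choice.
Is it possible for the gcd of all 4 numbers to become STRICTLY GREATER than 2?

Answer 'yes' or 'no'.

Answer: no

Derivation:
Current gcd = 2
gcd of all OTHER numbers (without N[1]=18): gcd([26, 12, 4]) = 2
The new gcd after any change is gcd(2, new_value).
This can be at most 2.
Since 2 = old gcd 2, the gcd can only stay the same or decrease.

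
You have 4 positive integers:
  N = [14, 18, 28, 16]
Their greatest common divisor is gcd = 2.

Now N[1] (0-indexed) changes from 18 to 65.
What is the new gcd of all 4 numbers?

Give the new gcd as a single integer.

Numbers: [14, 18, 28, 16], gcd = 2
Change: index 1, 18 -> 65
gcd of the OTHER numbers (without index 1): gcd([14, 28, 16]) = 2
New gcd = gcd(g_others, new_val) = gcd(2, 65) = 1

Answer: 1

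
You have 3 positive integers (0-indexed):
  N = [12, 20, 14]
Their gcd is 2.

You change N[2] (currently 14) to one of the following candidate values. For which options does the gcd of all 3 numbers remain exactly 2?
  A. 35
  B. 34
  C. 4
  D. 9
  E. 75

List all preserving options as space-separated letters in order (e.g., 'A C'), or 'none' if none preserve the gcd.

Answer: B

Derivation:
Old gcd = 2; gcd of others (without N[2]) = 4
New gcd for candidate v: gcd(4, v). Preserves old gcd iff gcd(4, v) = 2.
  Option A: v=35, gcd(4,35)=1 -> changes
  Option B: v=34, gcd(4,34)=2 -> preserves
  Option C: v=4, gcd(4,4)=4 -> changes
  Option D: v=9, gcd(4,9)=1 -> changes
  Option E: v=75, gcd(4,75)=1 -> changes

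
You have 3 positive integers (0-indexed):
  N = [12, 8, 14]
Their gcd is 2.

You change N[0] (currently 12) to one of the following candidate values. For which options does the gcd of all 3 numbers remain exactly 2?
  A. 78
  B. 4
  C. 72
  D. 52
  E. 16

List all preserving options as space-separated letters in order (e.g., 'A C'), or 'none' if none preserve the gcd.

Answer: A B C D E

Derivation:
Old gcd = 2; gcd of others (without N[0]) = 2
New gcd for candidate v: gcd(2, v). Preserves old gcd iff gcd(2, v) = 2.
  Option A: v=78, gcd(2,78)=2 -> preserves
  Option B: v=4, gcd(2,4)=2 -> preserves
  Option C: v=72, gcd(2,72)=2 -> preserves
  Option D: v=52, gcd(2,52)=2 -> preserves
  Option E: v=16, gcd(2,16)=2 -> preserves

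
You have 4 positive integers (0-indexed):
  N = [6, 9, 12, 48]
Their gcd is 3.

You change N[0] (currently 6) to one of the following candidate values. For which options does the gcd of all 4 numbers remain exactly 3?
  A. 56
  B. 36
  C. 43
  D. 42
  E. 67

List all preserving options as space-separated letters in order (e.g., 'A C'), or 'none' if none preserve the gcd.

Old gcd = 3; gcd of others (without N[0]) = 3
New gcd for candidate v: gcd(3, v). Preserves old gcd iff gcd(3, v) = 3.
  Option A: v=56, gcd(3,56)=1 -> changes
  Option B: v=36, gcd(3,36)=3 -> preserves
  Option C: v=43, gcd(3,43)=1 -> changes
  Option D: v=42, gcd(3,42)=3 -> preserves
  Option E: v=67, gcd(3,67)=1 -> changes

Answer: B D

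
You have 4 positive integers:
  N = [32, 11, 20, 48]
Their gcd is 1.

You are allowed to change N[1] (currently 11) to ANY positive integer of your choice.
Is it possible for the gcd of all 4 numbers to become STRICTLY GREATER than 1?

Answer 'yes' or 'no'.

Current gcd = 1
gcd of all OTHER numbers (without N[1]=11): gcd([32, 20, 48]) = 4
The new gcd after any change is gcd(4, new_value).
This can be at most 4.
Since 4 > old gcd 1, the gcd CAN increase (e.g., set N[1] = 4).

Answer: yes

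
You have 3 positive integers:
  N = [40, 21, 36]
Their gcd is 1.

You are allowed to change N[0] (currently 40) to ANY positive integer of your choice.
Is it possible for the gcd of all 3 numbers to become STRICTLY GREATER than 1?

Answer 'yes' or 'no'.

Current gcd = 1
gcd of all OTHER numbers (without N[0]=40): gcd([21, 36]) = 3
The new gcd after any change is gcd(3, new_value).
This can be at most 3.
Since 3 > old gcd 1, the gcd CAN increase (e.g., set N[0] = 3).

Answer: yes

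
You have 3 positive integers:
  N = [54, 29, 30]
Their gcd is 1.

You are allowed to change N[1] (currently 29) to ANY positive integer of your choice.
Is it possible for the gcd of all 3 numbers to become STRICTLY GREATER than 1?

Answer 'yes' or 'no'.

Current gcd = 1
gcd of all OTHER numbers (without N[1]=29): gcd([54, 30]) = 6
The new gcd after any change is gcd(6, new_value).
This can be at most 6.
Since 6 > old gcd 1, the gcd CAN increase (e.g., set N[1] = 6).

Answer: yes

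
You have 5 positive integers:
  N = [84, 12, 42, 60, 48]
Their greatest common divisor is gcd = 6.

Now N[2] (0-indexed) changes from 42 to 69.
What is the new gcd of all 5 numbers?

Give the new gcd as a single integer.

Numbers: [84, 12, 42, 60, 48], gcd = 6
Change: index 2, 42 -> 69
gcd of the OTHER numbers (without index 2): gcd([84, 12, 60, 48]) = 12
New gcd = gcd(g_others, new_val) = gcd(12, 69) = 3

Answer: 3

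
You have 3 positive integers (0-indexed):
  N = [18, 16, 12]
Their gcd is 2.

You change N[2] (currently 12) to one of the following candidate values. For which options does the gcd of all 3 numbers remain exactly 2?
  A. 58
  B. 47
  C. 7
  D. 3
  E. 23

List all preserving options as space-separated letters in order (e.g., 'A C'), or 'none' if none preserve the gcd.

Answer: A

Derivation:
Old gcd = 2; gcd of others (without N[2]) = 2
New gcd for candidate v: gcd(2, v). Preserves old gcd iff gcd(2, v) = 2.
  Option A: v=58, gcd(2,58)=2 -> preserves
  Option B: v=47, gcd(2,47)=1 -> changes
  Option C: v=7, gcd(2,7)=1 -> changes
  Option D: v=3, gcd(2,3)=1 -> changes
  Option E: v=23, gcd(2,23)=1 -> changes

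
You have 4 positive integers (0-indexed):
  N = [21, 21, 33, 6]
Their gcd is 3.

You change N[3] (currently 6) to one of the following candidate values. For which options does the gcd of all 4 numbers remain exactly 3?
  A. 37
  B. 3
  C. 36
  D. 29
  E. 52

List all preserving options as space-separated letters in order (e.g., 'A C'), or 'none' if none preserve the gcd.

Old gcd = 3; gcd of others (without N[3]) = 3
New gcd for candidate v: gcd(3, v). Preserves old gcd iff gcd(3, v) = 3.
  Option A: v=37, gcd(3,37)=1 -> changes
  Option B: v=3, gcd(3,3)=3 -> preserves
  Option C: v=36, gcd(3,36)=3 -> preserves
  Option D: v=29, gcd(3,29)=1 -> changes
  Option E: v=52, gcd(3,52)=1 -> changes

Answer: B C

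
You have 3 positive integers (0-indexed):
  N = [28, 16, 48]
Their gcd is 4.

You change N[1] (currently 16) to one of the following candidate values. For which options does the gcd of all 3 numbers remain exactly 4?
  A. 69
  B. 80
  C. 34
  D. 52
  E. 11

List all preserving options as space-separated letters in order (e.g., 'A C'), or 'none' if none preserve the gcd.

Old gcd = 4; gcd of others (without N[1]) = 4
New gcd for candidate v: gcd(4, v). Preserves old gcd iff gcd(4, v) = 4.
  Option A: v=69, gcd(4,69)=1 -> changes
  Option B: v=80, gcd(4,80)=4 -> preserves
  Option C: v=34, gcd(4,34)=2 -> changes
  Option D: v=52, gcd(4,52)=4 -> preserves
  Option E: v=11, gcd(4,11)=1 -> changes

Answer: B D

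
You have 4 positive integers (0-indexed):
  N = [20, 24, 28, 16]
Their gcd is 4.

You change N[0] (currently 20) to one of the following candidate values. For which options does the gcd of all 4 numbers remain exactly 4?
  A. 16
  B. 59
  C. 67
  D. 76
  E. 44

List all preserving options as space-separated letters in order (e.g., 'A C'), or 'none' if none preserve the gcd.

Old gcd = 4; gcd of others (without N[0]) = 4
New gcd for candidate v: gcd(4, v). Preserves old gcd iff gcd(4, v) = 4.
  Option A: v=16, gcd(4,16)=4 -> preserves
  Option B: v=59, gcd(4,59)=1 -> changes
  Option C: v=67, gcd(4,67)=1 -> changes
  Option D: v=76, gcd(4,76)=4 -> preserves
  Option E: v=44, gcd(4,44)=4 -> preserves

Answer: A D E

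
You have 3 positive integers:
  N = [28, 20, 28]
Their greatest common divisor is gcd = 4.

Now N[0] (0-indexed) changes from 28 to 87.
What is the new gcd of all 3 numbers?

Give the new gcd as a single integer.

Answer: 1

Derivation:
Numbers: [28, 20, 28], gcd = 4
Change: index 0, 28 -> 87
gcd of the OTHER numbers (without index 0): gcd([20, 28]) = 4
New gcd = gcd(g_others, new_val) = gcd(4, 87) = 1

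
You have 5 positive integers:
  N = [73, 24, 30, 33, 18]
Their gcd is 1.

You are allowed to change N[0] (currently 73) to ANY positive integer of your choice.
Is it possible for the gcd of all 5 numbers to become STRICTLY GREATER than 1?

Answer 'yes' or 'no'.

Answer: yes

Derivation:
Current gcd = 1
gcd of all OTHER numbers (without N[0]=73): gcd([24, 30, 33, 18]) = 3
The new gcd after any change is gcd(3, new_value).
This can be at most 3.
Since 3 > old gcd 1, the gcd CAN increase (e.g., set N[0] = 3).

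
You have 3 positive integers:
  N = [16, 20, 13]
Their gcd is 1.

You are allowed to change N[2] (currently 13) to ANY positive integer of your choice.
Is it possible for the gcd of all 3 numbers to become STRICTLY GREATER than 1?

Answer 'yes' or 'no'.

Current gcd = 1
gcd of all OTHER numbers (without N[2]=13): gcd([16, 20]) = 4
The new gcd after any change is gcd(4, new_value).
This can be at most 4.
Since 4 > old gcd 1, the gcd CAN increase (e.g., set N[2] = 4).

Answer: yes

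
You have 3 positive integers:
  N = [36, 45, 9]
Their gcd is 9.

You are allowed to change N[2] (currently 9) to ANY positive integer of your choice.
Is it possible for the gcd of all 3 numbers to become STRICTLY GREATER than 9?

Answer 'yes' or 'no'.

Current gcd = 9
gcd of all OTHER numbers (without N[2]=9): gcd([36, 45]) = 9
The new gcd after any change is gcd(9, new_value).
This can be at most 9.
Since 9 = old gcd 9, the gcd can only stay the same or decrease.

Answer: no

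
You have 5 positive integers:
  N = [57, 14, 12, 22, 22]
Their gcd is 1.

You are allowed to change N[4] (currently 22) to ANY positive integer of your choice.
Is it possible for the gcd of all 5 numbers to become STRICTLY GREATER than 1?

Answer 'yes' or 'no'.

Current gcd = 1
gcd of all OTHER numbers (without N[4]=22): gcd([57, 14, 12, 22]) = 1
The new gcd after any change is gcd(1, new_value).
This can be at most 1.
Since 1 = old gcd 1, the gcd can only stay the same or decrease.

Answer: no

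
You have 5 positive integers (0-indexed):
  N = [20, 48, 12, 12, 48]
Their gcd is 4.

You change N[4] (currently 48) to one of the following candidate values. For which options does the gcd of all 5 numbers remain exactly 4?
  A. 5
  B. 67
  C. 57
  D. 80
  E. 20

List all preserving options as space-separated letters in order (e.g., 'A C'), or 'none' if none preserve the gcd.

Old gcd = 4; gcd of others (without N[4]) = 4
New gcd for candidate v: gcd(4, v). Preserves old gcd iff gcd(4, v) = 4.
  Option A: v=5, gcd(4,5)=1 -> changes
  Option B: v=67, gcd(4,67)=1 -> changes
  Option C: v=57, gcd(4,57)=1 -> changes
  Option D: v=80, gcd(4,80)=4 -> preserves
  Option E: v=20, gcd(4,20)=4 -> preserves

Answer: D E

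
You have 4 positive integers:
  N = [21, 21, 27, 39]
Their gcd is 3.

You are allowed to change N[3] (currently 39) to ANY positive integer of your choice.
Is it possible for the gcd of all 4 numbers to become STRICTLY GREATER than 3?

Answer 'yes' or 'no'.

Answer: no

Derivation:
Current gcd = 3
gcd of all OTHER numbers (without N[3]=39): gcd([21, 21, 27]) = 3
The new gcd after any change is gcd(3, new_value).
This can be at most 3.
Since 3 = old gcd 3, the gcd can only stay the same or decrease.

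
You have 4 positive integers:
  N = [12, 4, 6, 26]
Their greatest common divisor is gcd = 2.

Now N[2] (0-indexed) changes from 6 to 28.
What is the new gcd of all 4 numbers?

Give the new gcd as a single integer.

Numbers: [12, 4, 6, 26], gcd = 2
Change: index 2, 6 -> 28
gcd of the OTHER numbers (without index 2): gcd([12, 4, 26]) = 2
New gcd = gcd(g_others, new_val) = gcd(2, 28) = 2

Answer: 2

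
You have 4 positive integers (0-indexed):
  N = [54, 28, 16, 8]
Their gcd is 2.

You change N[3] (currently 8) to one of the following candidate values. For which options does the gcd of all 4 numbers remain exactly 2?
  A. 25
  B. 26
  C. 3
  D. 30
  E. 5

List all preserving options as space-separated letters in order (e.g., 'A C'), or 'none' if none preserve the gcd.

Answer: B D

Derivation:
Old gcd = 2; gcd of others (without N[3]) = 2
New gcd for candidate v: gcd(2, v). Preserves old gcd iff gcd(2, v) = 2.
  Option A: v=25, gcd(2,25)=1 -> changes
  Option B: v=26, gcd(2,26)=2 -> preserves
  Option C: v=3, gcd(2,3)=1 -> changes
  Option D: v=30, gcd(2,30)=2 -> preserves
  Option E: v=5, gcd(2,5)=1 -> changes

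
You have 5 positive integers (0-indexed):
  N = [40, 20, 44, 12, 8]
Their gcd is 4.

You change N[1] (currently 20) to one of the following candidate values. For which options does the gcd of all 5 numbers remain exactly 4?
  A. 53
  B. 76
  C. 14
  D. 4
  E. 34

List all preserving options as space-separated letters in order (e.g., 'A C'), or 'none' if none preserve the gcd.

Old gcd = 4; gcd of others (without N[1]) = 4
New gcd for candidate v: gcd(4, v). Preserves old gcd iff gcd(4, v) = 4.
  Option A: v=53, gcd(4,53)=1 -> changes
  Option B: v=76, gcd(4,76)=4 -> preserves
  Option C: v=14, gcd(4,14)=2 -> changes
  Option D: v=4, gcd(4,4)=4 -> preserves
  Option E: v=34, gcd(4,34)=2 -> changes

Answer: B D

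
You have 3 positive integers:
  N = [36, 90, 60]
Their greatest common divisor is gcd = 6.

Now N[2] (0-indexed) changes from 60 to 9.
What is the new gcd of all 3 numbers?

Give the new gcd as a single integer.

Numbers: [36, 90, 60], gcd = 6
Change: index 2, 60 -> 9
gcd of the OTHER numbers (without index 2): gcd([36, 90]) = 18
New gcd = gcd(g_others, new_val) = gcd(18, 9) = 9

Answer: 9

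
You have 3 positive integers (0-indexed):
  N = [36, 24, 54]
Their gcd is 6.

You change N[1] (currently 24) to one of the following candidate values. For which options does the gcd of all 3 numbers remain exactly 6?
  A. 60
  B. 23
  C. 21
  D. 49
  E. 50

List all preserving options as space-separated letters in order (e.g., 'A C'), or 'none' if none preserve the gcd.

Answer: A

Derivation:
Old gcd = 6; gcd of others (without N[1]) = 18
New gcd for candidate v: gcd(18, v). Preserves old gcd iff gcd(18, v) = 6.
  Option A: v=60, gcd(18,60)=6 -> preserves
  Option B: v=23, gcd(18,23)=1 -> changes
  Option C: v=21, gcd(18,21)=3 -> changes
  Option D: v=49, gcd(18,49)=1 -> changes
  Option E: v=50, gcd(18,50)=2 -> changes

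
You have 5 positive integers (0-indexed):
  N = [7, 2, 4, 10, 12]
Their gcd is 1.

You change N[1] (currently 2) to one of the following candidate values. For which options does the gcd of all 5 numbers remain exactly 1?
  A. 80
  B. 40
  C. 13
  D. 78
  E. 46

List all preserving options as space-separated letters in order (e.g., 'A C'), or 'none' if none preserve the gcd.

Answer: A B C D E

Derivation:
Old gcd = 1; gcd of others (without N[1]) = 1
New gcd for candidate v: gcd(1, v). Preserves old gcd iff gcd(1, v) = 1.
  Option A: v=80, gcd(1,80)=1 -> preserves
  Option B: v=40, gcd(1,40)=1 -> preserves
  Option C: v=13, gcd(1,13)=1 -> preserves
  Option D: v=78, gcd(1,78)=1 -> preserves
  Option E: v=46, gcd(1,46)=1 -> preserves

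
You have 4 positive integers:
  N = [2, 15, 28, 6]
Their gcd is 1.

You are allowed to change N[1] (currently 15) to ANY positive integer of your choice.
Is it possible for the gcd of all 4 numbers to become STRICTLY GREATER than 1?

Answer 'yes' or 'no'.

Answer: yes

Derivation:
Current gcd = 1
gcd of all OTHER numbers (without N[1]=15): gcd([2, 28, 6]) = 2
The new gcd after any change is gcd(2, new_value).
This can be at most 2.
Since 2 > old gcd 1, the gcd CAN increase (e.g., set N[1] = 2).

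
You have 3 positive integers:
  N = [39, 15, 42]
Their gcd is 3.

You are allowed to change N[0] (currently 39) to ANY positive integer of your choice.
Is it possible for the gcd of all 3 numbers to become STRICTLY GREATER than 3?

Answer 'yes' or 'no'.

Current gcd = 3
gcd of all OTHER numbers (without N[0]=39): gcd([15, 42]) = 3
The new gcd after any change is gcd(3, new_value).
This can be at most 3.
Since 3 = old gcd 3, the gcd can only stay the same or decrease.

Answer: no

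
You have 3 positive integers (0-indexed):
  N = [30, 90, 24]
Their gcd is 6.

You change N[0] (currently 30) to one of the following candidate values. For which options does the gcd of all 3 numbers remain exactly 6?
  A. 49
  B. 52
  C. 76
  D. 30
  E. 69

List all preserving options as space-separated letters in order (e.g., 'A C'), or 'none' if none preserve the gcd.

Answer: D

Derivation:
Old gcd = 6; gcd of others (without N[0]) = 6
New gcd for candidate v: gcd(6, v). Preserves old gcd iff gcd(6, v) = 6.
  Option A: v=49, gcd(6,49)=1 -> changes
  Option B: v=52, gcd(6,52)=2 -> changes
  Option C: v=76, gcd(6,76)=2 -> changes
  Option D: v=30, gcd(6,30)=6 -> preserves
  Option E: v=69, gcd(6,69)=3 -> changes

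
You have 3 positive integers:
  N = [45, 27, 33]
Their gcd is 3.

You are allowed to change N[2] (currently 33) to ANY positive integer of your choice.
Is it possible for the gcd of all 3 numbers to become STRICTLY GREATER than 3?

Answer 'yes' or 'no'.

Current gcd = 3
gcd of all OTHER numbers (without N[2]=33): gcd([45, 27]) = 9
The new gcd after any change is gcd(9, new_value).
This can be at most 9.
Since 9 > old gcd 3, the gcd CAN increase (e.g., set N[2] = 9).

Answer: yes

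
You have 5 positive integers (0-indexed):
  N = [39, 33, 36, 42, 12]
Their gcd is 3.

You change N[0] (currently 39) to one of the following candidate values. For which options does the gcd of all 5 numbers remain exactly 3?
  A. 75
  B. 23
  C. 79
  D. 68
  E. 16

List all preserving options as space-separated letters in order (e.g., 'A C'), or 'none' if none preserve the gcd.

Answer: A

Derivation:
Old gcd = 3; gcd of others (without N[0]) = 3
New gcd for candidate v: gcd(3, v). Preserves old gcd iff gcd(3, v) = 3.
  Option A: v=75, gcd(3,75)=3 -> preserves
  Option B: v=23, gcd(3,23)=1 -> changes
  Option C: v=79, gcd(3,79)=1 -> changes
  Option D: v=68, gcd(3,68)=1 -> changes
  Option E: v=16, gcd(3,16)=1 -> changes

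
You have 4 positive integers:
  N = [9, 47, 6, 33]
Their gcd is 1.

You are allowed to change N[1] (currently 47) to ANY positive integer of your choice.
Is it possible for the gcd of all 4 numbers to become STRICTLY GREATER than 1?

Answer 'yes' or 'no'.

Current gcd = 1
gcd of all OTHER numbers (without N[1]=47): gcd([9, 6, 33]) = 3
The new gcd after any change is gcd(3, new_value).
This can be at most 3.
Since 3 > old gcd 1, the gcd CAN increase (e.g., set N[1] = 3).

Answer: yes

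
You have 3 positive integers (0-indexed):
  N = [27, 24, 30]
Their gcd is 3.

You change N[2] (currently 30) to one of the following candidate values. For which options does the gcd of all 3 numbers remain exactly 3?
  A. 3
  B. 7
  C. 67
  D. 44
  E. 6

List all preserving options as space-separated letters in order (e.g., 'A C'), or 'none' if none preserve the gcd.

Old gcd = 3; gcd of others (without N[2]) = 3
New gcd for candidate v: gcd(3, v). Preserves old gcd iff gcd(3, v) = 3.
  Option A: v=3, gcd(3,3)=3 -> preserves
  Option B: v=7, gcd(3,7)=1 -> changes
  Option C: v=67, gcd(3,67)=1 -> changes
  Option D: v=44, gcd(3,44)=1 -> changes
  Option E: v=6, gcd(3,6)=3 -> preserves

Answer: A E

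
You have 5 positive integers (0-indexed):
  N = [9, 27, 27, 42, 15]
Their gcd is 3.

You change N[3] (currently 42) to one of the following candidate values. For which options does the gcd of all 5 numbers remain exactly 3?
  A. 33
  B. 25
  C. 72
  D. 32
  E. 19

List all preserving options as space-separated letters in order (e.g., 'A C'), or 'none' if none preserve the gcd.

Answer: A C

Derivation:
Old gcd = 3; gcd of others (without N[3]) = 3
New gcd for candidate v: gcd(3, v). Preserves old gcd iff gcd(3, v) = 3.
  Option A: v=33, gcd(3,33)=3 -> preserves
  Option B: v=25, gcd(3,25)=1 -> changes
  Option C: v=72, gcd(3,72)=3 -> preserves
  Option D: v=32, gcd(3,32)=1 -> changes
  Option E: v=19, gcd(3,19)=1 -> changes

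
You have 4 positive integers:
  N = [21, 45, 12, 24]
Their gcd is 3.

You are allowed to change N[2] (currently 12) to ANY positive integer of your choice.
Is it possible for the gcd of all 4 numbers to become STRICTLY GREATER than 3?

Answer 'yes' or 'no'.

Current gcd = 3
gcd of all OTHER numbers (without N[2]=12): gcd([21, 45, 24]) = 3
The new gcd after any change is gcd(3, new_value).
This can be at most 3.
Since 3 = old gcd 3, the gcd can only stay the same or decrease.

Answer: no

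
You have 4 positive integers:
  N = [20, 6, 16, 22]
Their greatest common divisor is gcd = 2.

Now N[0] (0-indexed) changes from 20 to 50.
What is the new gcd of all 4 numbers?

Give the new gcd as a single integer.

Numbers: [20, 6, 16, 22], gcd = 2
Change: index 0, 20 -> 50
gcd of the OTHER numbers (without index 0): gcd([6, 16, 22]) = 2
New gcd = gcd(g_others, new_val) = gcd(2, 50) = 2

Answer: 2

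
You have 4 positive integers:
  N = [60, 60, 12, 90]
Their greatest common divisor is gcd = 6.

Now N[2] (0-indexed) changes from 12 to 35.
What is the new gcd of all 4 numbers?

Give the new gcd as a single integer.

Numbers: [60, 60, 12, 90], gcd = 6
Change: index 2, 12 -> 35
gcd of the OTHER numbers (without index 2): gcd([60, 60, 90]) = 30
New gcd = gcd(g_others, new_val) = gcd(30, 35) = 5

Answer: 5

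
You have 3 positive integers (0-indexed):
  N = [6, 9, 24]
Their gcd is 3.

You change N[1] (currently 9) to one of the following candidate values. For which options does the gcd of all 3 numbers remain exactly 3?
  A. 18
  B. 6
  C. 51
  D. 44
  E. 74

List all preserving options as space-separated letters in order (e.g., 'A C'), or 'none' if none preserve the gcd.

Answer: C

Derivation:
Old gcd = 3; gcd of others (without N[1]) = 6
New gcd for candidate v: gcd(6, v). Preserves old gcd iff gcd(6, v) = 3.
  Option A: v=18, gcd(6,18)=6 -> changes
  Option B: v=6, gcd(6,6)=6 -> changes
  Option C: v=51, gcd(6,51)=3 -> preserves
  Option D: v=44, gcd(6,44)=2 -> changes
  Option E: v=74, gcd(6,74)=2 -> changes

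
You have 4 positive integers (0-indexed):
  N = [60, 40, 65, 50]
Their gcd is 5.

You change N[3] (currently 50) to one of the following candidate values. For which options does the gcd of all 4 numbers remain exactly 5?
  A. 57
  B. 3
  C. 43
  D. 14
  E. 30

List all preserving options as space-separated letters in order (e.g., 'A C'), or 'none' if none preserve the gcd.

Answer: E

Derivation:
Old gcd = 5; gcd of others (without N[3]) = 5
New gcd for candidate v: gcd(5, v). Preserves old gcd iff gcd(5, v) = 5.
  Option A: v=57, gcd(5,57)=1 -> changes
  Option B: v=3, gcd(5,3)=1 -> changes
  Option C: v=43, gcd(5,43)=1 -> changes
  Option D: v=14, gcd(5,14)=1 -> changes
  Option E: v=30, gcd(5,30)=5 -> preserves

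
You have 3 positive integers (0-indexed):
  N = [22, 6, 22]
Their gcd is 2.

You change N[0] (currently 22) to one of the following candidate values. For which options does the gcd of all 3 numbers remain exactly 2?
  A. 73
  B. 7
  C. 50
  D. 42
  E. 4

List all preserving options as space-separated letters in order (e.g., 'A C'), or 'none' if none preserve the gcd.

Answer: C D E

Derivation:
Old gcd = 2; gcd of others (without N[0]) = 2
New gcd for candidate v: gcd(2, v). Preserves old gcd iff gcd(2, v) = 2.
  Option A: v=73, gcd(2,73)=1 -> changes
  Option B: v=7, gcd(2,7)=1 -> changes
  Option C: v=50, gcd(2,50)=2 -> preserves
  Option D: v=42, gcd(2,42)=2 -> preserves
  Option E: v=4, gcd(2,4)=2 -> preserves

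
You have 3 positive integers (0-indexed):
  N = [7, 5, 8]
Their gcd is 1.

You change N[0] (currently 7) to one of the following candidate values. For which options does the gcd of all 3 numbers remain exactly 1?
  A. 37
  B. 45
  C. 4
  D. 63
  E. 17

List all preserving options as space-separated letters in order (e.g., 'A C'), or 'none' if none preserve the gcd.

Old gcd = 1; gcd of others (without N[0]) = 1
New gcd for candidate v: gcd(1, v). Preserves old gcd iff gcd(1, v) = 1.
  Option A: v=37, gcd(1,37)=1 -> preserves
  Option B: v=45, gcd(1,45)=1 -> preserves
  Option C: v=4, gcd(1,4)=1 -> preserves
  Option D: v=63, gcd(1,63)=1 -> preserves
  Option E: v=17, gcd(1,17)=1 -> preserves

Answer: A B C D E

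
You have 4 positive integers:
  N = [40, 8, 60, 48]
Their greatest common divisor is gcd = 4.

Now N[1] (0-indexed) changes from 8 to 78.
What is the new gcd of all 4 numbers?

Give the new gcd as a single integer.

Numbers: [40, 8, 60, 48], gcd = 4
Change: index 1, 8 -> 78
gcd of the OTHER numbers (without index 1): gcd([40, 60, 48]) = 4
New gcd = gcd(g_others, new_val) = gcd(4, 78) = 2

Answer: 2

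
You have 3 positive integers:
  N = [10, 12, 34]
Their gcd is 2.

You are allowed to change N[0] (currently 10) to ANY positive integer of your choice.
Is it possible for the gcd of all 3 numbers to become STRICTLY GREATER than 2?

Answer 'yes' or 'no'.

Answer: no

Derivation:
Current gcd = 2
gcd of all OTHER numbers (without N[0]=10): gcd([12, 34]) = 2
The new gcd after any change is gcd(2, new_value).
This can be at most 2.
Since 2 = old gcd 2, the gcd can only stay the same or decrease.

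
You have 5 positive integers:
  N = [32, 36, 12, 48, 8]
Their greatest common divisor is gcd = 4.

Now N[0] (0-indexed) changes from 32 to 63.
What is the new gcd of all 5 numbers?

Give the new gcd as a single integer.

Answer: 1

Derivation:
Numbers: [32, 36, 12, 48, 8], gcd = 4
Change: index 0, 32 -> 63
gcd of the OTHER numbers (without index 0): gcd([36, 12, 48, 8]) = 4
New gcd = gcd(g_others, new_val) = gcd(4, 63) = 1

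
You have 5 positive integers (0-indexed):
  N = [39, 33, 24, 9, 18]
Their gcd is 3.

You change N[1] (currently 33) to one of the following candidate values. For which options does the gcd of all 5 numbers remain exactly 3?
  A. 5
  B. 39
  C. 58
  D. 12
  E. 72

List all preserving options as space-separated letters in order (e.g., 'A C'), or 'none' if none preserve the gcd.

Answer: B D E

Derivation:
Old gcd = 3; gcd of others (without N[1]) = 3
New gcd for candidate v: gcd(3, v). Preserves old gcd iff gcd(3, v) = 3.
  Option A: v=5, gcd(3,5)=1 -> changes
  Option B: v=39, gcd(3,39)=3 -> preserves
  Option C: v=58, gcd(3,58)=1 -> changes
  Option D: v=12, gcd(3,12)=3 -> preserves
  Option E: v=72, gcd(3,72)=3 -> preserves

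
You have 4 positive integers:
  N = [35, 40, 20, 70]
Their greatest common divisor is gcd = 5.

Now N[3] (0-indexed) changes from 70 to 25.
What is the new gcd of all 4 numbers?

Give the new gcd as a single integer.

Numbers: [35, 40, 20, 70], gcd = 5
Change: index 3, 70 -> 25
gcd of the OTHER numbers (without index 3): gcd([35, 40, 20]) = 5
New gcd = gcd(g_others, new_val) = gcd(5, 25) = 5

Answer: 5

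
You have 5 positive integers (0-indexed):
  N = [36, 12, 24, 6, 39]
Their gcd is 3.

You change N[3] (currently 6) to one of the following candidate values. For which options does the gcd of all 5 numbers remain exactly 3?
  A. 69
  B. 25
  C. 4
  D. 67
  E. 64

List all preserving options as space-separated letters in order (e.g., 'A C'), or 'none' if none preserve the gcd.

Old gcd = 3; gcd of others (without N[3]) = 3
New gcd for candidate v: gcd(3, v). Preserves old gcd iff gcd(3, v) = 3.
  Option A: v=69, gcd(3,69)=3 -> preserves
  Option B: v=25, gcd(3,25)=1 -> changes
  Option C: v=4, gcd(3,4)=1 -> changes
  Option D: v=67, gcd(3,67)=1 -> changes
  Option E: v=64, gcd(3,64)=1 -> changes

Answer: A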